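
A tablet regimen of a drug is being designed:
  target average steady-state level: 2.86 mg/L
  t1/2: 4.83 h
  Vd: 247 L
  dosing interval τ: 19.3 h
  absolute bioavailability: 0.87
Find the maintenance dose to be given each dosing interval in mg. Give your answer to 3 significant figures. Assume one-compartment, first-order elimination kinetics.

k = ln2 / t½ = 0.693147 / 4.83 = 0.1435 h⁻¹
CL = k × Vd = 0.1435 × 247 = 35.44 L/h
At steady state, F × (Dose/τ) = Css × CL.
Dose = Css × CL × τ / F = 2.86 × 35.44 × 19.3 / 0.87 = 2249 mg

2250 mg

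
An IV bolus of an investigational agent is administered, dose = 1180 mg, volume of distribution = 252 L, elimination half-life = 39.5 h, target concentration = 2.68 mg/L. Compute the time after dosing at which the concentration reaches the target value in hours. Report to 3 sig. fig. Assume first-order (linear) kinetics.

31.8 h

C₀ = Dose / Vd = 1180 / 252 = 4.683 mg/L
k = ln2 / t½ = 0.693147 / 39.5 = 0.01755 h⁻¹
t = ln(C₀ / C) / k = ln(4.683 / 2.68) / 0.01755
  = ln(1.747) / 0.01755 = 0.5579 / 0.01755 = 31.79 h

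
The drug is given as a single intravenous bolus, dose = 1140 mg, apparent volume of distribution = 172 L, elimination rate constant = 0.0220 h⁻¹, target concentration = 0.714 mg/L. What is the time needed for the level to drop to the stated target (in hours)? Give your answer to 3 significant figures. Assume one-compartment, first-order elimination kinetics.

101 h

C₀ = Dose / Vd = 1140 / 172 = 6.628 mg/L
t = ln(C₀ / C) / k = ln(6.628 / 0.714) / 0.02200
  = ln(9.283) / 0.02200 = 2.228 / 0.02200 = 101.3 h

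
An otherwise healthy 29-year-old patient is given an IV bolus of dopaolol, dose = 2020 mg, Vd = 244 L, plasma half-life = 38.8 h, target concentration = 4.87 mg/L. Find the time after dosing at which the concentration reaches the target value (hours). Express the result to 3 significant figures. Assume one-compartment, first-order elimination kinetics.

29.7 h

C₀ = Dose / Vd = 2020 / 244 = 8.279 mg/L
k = ln2 / t½ = 0.693147 / 38.8 = 0.01786 h⁻¹
t = ln(C₀ / C) / k = ln(8.279 / 4.87) / 0.01786
  = ln(1.700) / 0.01786 = 0.5306 / 0.01786 = 29.71 h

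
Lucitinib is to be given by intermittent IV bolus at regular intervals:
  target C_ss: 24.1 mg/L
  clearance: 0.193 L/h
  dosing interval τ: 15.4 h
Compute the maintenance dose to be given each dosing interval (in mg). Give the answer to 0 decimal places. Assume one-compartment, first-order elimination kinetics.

72 mg

At steady state, Dose/τ = Css × CL.
Dose = Css × CL × τ = 24.1 × 0.1930 × 15.4 = 71.63 mg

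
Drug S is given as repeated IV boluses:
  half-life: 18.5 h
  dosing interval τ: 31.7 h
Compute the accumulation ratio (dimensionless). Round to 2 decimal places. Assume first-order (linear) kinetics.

k = ln2 / t½ = 0.693147 / 18.5 = 0.03747 h⁻¹
e^(−kτ) = e^(−0.03747 × 31.7) = 0.3049
Accumulation ratio R = 1 / (1 − e^(−kτ)) = 1 / (1 − 0.3049) = 1.439

1.44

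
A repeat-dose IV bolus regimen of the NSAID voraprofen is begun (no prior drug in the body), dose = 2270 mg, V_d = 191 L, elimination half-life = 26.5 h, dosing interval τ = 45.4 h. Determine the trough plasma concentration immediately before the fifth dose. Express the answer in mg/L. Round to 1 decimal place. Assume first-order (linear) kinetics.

5.2 mg/L

C₀ per dose = Dose / Vd = 2270 / 191 = 11.88 mg/L
k = ln2 / t½ = 0.693147 / 26.5 = 0.02616 h⁻¹
Fraction remaining after one interval: r = e^(−kτ) = e^(−0.02616 × 45.4) = 0.3049
Before dose 5, 4 doses have been given (aged 1τ, 2τ, 3τ, 4τ).
C_trough = C₀ × (r + r² + … + r^4) = C₀ × r(1−r^4)/(1−r)
        = 11.88 × 0.3049 × (1 − 0.008642) / (1 − 0.3049) = 5.166 mg/L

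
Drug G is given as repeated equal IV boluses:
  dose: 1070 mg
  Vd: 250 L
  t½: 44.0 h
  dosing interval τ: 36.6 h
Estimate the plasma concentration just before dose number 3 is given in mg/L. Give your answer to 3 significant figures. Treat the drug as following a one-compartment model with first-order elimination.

3.76 mg/L

C₀ per dose = Dose / Vd = 1070 / 250 = 4.280 mg/L
k = ln2 / t½ = 0.693147 / 44.0 = 0.01575 h⁻¹
Fraction remaining after one interval: r = e^(−kτ) = e^(−0.01575 × 36.6) = 0.5619
Before dose 3, 2 doses have been given (aged 1τ, 2τ).
C_trough = C₀ × (r + r²) = 4.280 × (0.5619 + 0.3157) = 3.756 mg/L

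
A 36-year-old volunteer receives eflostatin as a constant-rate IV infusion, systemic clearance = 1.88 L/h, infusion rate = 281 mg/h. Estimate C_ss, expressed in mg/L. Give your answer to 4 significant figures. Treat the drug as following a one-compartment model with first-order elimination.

At steady state Css = R₀ / CL = 281 / 1.880 = 149.5 mg/L

149.5 mg/L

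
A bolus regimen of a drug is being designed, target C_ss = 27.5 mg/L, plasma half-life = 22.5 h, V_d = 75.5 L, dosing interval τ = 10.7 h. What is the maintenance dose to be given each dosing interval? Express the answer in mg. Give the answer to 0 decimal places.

684 mg

k = ln2 / t½ = 0.693147 / 22.5 = 0.03081 h⁻¹
CL = k × Vd = 0.03081 × 75.5 = 2.326 L/h
At steady state, Dose/τ = Css × CL.
Dose = Css × CL × τ = 27.5 × 2.326 × 10.7 = 684.4 mg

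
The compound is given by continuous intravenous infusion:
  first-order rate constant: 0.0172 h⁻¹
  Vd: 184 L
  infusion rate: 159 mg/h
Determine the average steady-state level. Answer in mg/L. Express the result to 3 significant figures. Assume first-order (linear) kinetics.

CL = k × Vd = 0.01720 × 184 = 3.165 L/h
At steady state Css = R₀ / CL = 159 / 3.165 = 50.24 mg/L

50.2 mg/L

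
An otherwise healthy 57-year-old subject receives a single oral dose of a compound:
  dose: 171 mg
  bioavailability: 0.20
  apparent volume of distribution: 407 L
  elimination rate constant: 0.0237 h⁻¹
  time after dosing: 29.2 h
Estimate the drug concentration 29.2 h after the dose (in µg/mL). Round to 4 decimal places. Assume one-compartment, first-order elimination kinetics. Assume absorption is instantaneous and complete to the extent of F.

Amount reaching circulation = F × Dose = 0.20 × 171.0 = 34.20 mg
C₀ = F·Dose / Vd = 34.20 / 407 = 0.08403 mg/L
C = C₀ · e^(−k·t) = 0.08403 × e^(−0.02370 × 29.2)
  = 0.08403 × 0.5006 = 0.04207 mg/L
(0.04207 mg/L = 0.04207 µg/mL)

0.0421 µg/mL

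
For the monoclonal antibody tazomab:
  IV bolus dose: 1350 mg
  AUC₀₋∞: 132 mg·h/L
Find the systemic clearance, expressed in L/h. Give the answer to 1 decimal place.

CL = Dose / AUC = 1350 / 132 = 10.23 L/h

10.2 L/h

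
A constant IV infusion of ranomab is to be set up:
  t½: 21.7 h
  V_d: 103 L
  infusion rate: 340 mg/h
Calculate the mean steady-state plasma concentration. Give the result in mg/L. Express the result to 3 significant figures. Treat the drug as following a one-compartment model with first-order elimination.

k = ln2 / t½ = 0.693147 / 21.7 = 0.03194 h⁻¹
CL = k × Vd = 0.03194 × 103 = 3.290 L/h
At steady state Css = R₀ / CL = 340 / 3.290 = 103.3 mg/L

103 mg/L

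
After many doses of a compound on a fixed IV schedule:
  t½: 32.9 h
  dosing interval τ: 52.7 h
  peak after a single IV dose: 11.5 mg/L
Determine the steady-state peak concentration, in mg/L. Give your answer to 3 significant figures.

17.2 mg/L

k = ln2 / t½ = 0.693147 / 32.9 = 0.02107 h⁻¹
e^(−kτ) = e^(−0.02107 × 52.7) = 0.3294
Accumulation ratio R = 1 / (1 − e^(−kτ)) = 1 / (1 − 0.3294) = 1.491
Steady-state peak = C₀ × R = 11.5 × 1.491 = 17.15 mg/L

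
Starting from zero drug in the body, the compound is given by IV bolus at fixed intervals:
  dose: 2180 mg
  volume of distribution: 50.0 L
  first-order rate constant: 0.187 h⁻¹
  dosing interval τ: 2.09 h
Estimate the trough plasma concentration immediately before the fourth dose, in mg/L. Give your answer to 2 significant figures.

63 mg/L

C₀ per dose = Dose / Vd = 2180 / 50.0 = 43.60 mg/L
Fraction remaining after one interval: r = e^(−kτ) = e^(−0.1870 × 2.09) = 0.6765
Before dose 4, 3 doses have been given (aged 1τ, 2τ, 3τ).
C_trough = C₀ × (r + r² + … + r^3) = C₀ × r(1−r^3)/(1−r)
        = 43.60 × 0.6765 × (1 − 0.3096) / (1 − 0.6765) = 62.95 mg/L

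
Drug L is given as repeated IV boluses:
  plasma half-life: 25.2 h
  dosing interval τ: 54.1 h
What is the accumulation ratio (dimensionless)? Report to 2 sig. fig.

1.3

k = ln2 / t½ = 0.693147 / 25.2 = 0.02751 h⁻¹
e^(−kτ) = e^(−0.02751 × 54.1) = 0.2258
Accumulation ratio R = 1 / (1 − e^(−kτ)) = 1 / (1 − 0.2258) = 1.292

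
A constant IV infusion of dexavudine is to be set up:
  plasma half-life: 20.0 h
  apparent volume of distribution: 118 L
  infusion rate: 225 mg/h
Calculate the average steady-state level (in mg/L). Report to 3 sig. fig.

55.0 mg/L

k = ln2 / t½ = 0.693147 / 20.0 = 0.03466 h⁻¹
CL = k × Vd = 0.03466 × 118 = 4.090 L/h
At steady state Css = R₀ / CL = 225 / 4.090 = 55.01 mg/L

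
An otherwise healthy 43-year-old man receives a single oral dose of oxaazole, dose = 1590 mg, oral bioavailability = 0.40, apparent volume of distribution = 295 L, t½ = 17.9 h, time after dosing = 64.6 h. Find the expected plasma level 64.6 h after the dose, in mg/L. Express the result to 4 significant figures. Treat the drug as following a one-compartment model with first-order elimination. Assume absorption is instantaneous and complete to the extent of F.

Amount reaching circulation = F × Dose = 0.40 × 1590 = 636.0 mg
C₀ = F·Dose / Vd = 636.0 / 295 = 2.156 mg/L
k = ln2 / t½ = 0.693147 / 17.9 = 0.03872 h⁻¹
C = C₀ · e^(−k·t) = 2.156 × e^(−0.03872 × 64.6)
  = 2.156 × 0.08198 = 0.1767 mg/L

0.1767 mg/L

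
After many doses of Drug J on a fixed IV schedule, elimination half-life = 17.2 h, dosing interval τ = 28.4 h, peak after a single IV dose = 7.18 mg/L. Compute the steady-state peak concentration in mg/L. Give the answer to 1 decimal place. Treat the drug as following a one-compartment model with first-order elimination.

k = ln2 / t½ = 0.693147 / 17.2 = 0.04030 h⁻¹
e^(−kτ) = e^(−0.04030 × 28.4) = 0.3184
Accumulation ratio R = 1 / (1 − e^(−kτ)) = 1 / (1 − 0.3184) = 1.467
Steady-state peak = C₀ × R = 7.18 × 1.467 = 10.53 mg/L

10.5 mg/L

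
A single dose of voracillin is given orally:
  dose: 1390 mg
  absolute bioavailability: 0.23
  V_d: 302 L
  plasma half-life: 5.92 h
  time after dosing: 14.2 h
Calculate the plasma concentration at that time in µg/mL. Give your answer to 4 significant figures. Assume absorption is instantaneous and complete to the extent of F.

0.2008 µg/mL

Amount reaching circulation = F × Dose = 0.23 × 1390 = 319.7 mg
C₀ = F·Dose / Vd = 319.7 / 302 = 1.059 mg/L
k = ln2 / t½ = 0.693147 / 5.92 = 0.1171 h⁻¹
C = C₀ · e^(−k·t) = 1.059 × e^(−0.1171 × 14.2)
  = 1.059 × 0.1896 = 0.2008 mg/L
(0.2008 mg/L = 0.2008 µg/mL)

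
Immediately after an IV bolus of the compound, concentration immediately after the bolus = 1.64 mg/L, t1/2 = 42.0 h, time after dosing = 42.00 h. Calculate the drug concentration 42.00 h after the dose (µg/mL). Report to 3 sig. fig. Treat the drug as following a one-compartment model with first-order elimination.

k = ln2 / t½ = 0.693147 / 42.0 = 0.01650 h⁻¹
t / t½ = 42.00 / 42.0 = 1 half-lives
C = C₀ × (1/2)^1 = 1.640 × 0.5000 = 0.8200 mg/L
(0.8200 mg/L = 0.8200 µg/mL)

0.820 µg/mL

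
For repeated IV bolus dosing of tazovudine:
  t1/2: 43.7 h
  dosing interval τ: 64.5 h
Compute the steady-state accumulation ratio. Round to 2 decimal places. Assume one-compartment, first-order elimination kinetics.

k = ln2 / t½ = 0.693147 / 43.7 = 0.01586 h⁻¹
e^(−kτ) = e^(−0.01586 × 64.5) = 0.3595
Accumulation ratio R = 1 / (1 − e^(−kτ)) = 1 / (1 − 0.3595) = 1.561

1.56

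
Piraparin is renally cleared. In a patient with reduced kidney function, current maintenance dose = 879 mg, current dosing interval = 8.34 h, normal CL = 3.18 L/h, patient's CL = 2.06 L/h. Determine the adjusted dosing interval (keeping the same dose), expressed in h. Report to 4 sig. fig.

To keep the same average steady-state level, dosing rate must scale with clearance.
CL ratio = 2.06 / 3.18 = 0.6478
New interval (same dose) = 8.34 / 0.6478 = 12.87 h

12.87 h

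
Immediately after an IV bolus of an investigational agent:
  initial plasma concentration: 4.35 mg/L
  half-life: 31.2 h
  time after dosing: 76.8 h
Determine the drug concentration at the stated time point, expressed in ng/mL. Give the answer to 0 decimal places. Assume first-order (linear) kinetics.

790 ng/mL

k = ln2 / t½ = 0.693147 / 31.2 = 0.02222 h⁻¹
C = C₀ · e^(−k·t) = 4.350 × e^(−0.02222 × 76.8)
  = 4.350 × 0.1815 = 0.7895 mg/L
Convert: 0.7895 mg/L × 1000 = 789.5 ng/mL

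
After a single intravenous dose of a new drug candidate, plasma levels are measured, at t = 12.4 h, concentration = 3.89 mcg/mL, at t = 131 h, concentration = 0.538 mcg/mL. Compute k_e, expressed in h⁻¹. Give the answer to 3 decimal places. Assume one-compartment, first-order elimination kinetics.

0.017 h⁻¹

k = ln(C₁/C₂) / (t₂ − t₁) = ln(3.89/0.538) / (131 − 12.4)
  = 1.978 / 118.6 = 0.01668 h⁻¹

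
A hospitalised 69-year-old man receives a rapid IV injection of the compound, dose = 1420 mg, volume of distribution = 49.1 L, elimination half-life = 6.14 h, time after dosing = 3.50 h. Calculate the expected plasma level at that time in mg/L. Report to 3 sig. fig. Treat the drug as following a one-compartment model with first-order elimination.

C₀ = Dose / Vd = 1420 / 49.1 = 28.92 mg/L
k = ln2 / t½ = 0.693147 / 6.14 = 0.1129 h⁻¹
C = C₀ · e^(−k·t) = 28.92 × e^(−0.1129 × 3.50)
  = 28.92 × 0.6736 = 19.48 mg/L

19.5 mg/L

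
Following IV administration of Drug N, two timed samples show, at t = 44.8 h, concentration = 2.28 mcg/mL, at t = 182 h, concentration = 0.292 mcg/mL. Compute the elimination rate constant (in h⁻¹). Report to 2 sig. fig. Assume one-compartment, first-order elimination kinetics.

0.015 h⁻¹

k = ln(C₁/C₂) / (t₂ − t₁) = ln(2.28/0.292) / (182 − 44.8)
  = 2.055 / 137.2 = 0.01498 h⁻¹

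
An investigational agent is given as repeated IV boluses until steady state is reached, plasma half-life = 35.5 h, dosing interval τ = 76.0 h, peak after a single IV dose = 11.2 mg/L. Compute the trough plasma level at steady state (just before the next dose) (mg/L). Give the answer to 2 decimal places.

3.28 mg/L

k = ln2 / t½ = 0.693147 / 35.5 = 0.01953 h⁻¹
e^(−kτ) = e^(−0.01953 × 76.0) = 0.2267
Accumulation ratio R = 1 / (1 − e^(−kτ)) = 1 / (1 − 0.2267) = 1.293
Steady-state trough = C₀ × R × e^(−kτ) = 11.2 × 1.293 × 0.2267 = 3.283 mg/L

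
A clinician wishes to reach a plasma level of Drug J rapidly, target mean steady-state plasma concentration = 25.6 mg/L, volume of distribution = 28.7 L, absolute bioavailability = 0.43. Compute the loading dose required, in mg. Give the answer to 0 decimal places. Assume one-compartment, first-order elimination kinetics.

LD = Css × Vd / F = 25.6 × 28.7 / 0.43 = 1709 mg

1709 mg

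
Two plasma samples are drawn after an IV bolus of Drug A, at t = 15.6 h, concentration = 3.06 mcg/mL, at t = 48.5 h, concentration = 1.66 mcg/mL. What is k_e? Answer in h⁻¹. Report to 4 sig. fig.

k = ln(C₁/C₂) / (t₂ − t₁) = ln(3.06/1.66) / (48.5 − 15.6)
  = 0.6116 / 32.90 = 0.01859 h⁻¹

0.01859 h⁻¹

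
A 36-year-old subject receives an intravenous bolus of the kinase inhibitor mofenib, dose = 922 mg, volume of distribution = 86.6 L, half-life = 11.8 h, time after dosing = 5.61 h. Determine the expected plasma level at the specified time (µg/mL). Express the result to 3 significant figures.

7.66 µg/mL

C₀ = Dose / Vd = 922.0 / 86.6 = 10.65 mg/L
k = ln2 / t½ = 0.693147 / 11.8 = 0.05874 h⁻¹
C = C₀ · e^(−k·t) = 10.65 × e^(−0.05874 × 5.61)
  = 10.65 × 0.7193 = 7.661 mg/L
(7.661 mg/L = 7.661 µg/mL)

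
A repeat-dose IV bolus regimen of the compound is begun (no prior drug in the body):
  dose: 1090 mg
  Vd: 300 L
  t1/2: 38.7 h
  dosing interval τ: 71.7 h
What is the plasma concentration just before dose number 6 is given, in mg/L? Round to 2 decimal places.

1.39 mg/L

C₀ per dose = Dose / Vd = 1090 / 300 = 3.633 mg/L
k = ln2 / t½ = 0.693147 / 38.7 = 0.01791 h⁻¹
Fraction remaining after one interval: r = e^(−kτ) = e^(−0.01791 × 71.7) = 0.2769
Before dose 6, 5 doses have been given (aged 1τ, 2τ, 3τ, 4τ, 5τ).
C_trough = C₀ × (r + r² + … + r^5) = C₀ × r(1−r^5)/(1−r)
        = 3.633 × 0.2769 × (1 − 0.001628) / (1 − 0.2769) = 1.389 mg/L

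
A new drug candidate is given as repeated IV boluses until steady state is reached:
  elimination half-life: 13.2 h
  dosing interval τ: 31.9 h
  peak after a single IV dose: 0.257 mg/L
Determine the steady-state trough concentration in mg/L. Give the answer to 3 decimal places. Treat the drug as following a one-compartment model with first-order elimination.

k = ln2 / t½ = 0.693147 / 13.2 = 0.05251 h⁻¹
e^(−kτ) = e^(−0.05251 × 31.9) = 0.1873
Accumulation ratio R = 1 / (1 − e^(−kτ)) = 1 / (1 − 0.1873) = 1.230
Steady-state trough = C₀ × R × e^(−kτ) = 0.257 × 1.230 × 0.1873 = 0.05921 mg/L

0.059 mg/L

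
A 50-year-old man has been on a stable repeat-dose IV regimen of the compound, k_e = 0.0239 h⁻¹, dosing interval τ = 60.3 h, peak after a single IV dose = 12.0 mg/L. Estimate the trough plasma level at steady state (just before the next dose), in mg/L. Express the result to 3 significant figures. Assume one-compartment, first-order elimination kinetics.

e^(−kτ) = e^(−0.02390 × 60.3) = 0.2367
Accumulation ratio R = 1 / (1 − e^(−kτ)) = 1 / (1 − 0.2367) = 1.310
Steady-state trough = C₀ × R × e^(−kτ) = 12.0 × 1.310 × 0.2367 = 3.721 mg/L

3.72 mg/L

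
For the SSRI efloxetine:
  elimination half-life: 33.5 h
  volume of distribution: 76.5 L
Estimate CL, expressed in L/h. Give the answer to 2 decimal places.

1.58 L/h

k = ln2 / t½ = 0.693147 / 33.5 = 0.02069 h⁻¹
CL = k × Vd = 0.02069 × 76.5 = 1.583 L/h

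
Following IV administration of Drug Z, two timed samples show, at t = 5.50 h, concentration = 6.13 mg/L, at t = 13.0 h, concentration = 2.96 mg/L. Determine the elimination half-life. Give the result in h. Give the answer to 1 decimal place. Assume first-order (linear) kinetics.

k = ln(C₁/C₂) / (t₂ − t₁) = ln(6.13/2.96) / (13.0 − 5.50)
  = 0.7280 / 7.500 = 0.09707 h⁻¹
t½ = ln2 / k = 0.693147 / 0.09707 = 7.141 h

7.1 h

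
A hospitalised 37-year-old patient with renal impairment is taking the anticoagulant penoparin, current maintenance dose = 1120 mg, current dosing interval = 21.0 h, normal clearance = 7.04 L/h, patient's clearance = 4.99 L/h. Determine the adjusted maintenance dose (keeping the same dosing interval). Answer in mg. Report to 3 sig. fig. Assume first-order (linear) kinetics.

794 mg

To keep the same average steady-state level, dosing rate must scale with clearance.
CL ratio = 4.99 / 7.04 = 0.7088
New dose (same interval) = 1120 × 0.7088 = 793.9 mg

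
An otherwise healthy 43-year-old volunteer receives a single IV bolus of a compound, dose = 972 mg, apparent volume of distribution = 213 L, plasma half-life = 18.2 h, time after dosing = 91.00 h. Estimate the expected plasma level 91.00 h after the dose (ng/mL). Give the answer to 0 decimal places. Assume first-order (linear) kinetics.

143 ng/mL

C₀ = Dose / Vd = 972.0 / 213 = 4.563 mg/L
k = ln2 / t½ = 0.693147 / 18.2 = 0.03809 h⁻¹
t / t½ = 91.00 / 18.2 = 5 half-lives
C = C₀ × (1/2)^5 = 4.563 × 0.03125 = 0.1426 mg/L
Convert: 0.1426 mg/L × 1000 = 142.6 ng/mL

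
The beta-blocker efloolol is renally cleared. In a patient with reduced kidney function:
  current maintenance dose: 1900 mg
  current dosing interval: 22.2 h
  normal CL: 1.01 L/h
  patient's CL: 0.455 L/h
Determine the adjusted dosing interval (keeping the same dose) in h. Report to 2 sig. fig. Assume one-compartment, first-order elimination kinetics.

49 h

To keep the same average steady-state level, dosing rate must scale with clearance.
CL ratio = 0.455 / 1.01 = 0.4505
New interval (same dose) = 22.2 / 0.4505 = 49.28 h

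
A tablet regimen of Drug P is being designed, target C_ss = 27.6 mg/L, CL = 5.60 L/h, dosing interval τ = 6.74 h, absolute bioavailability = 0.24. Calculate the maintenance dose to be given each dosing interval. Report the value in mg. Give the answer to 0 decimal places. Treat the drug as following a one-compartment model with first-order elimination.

At steady state, F × (Dose/τ) = Css × CL.
Dose = Css × CL × τ / F = 27.6 × 5.600 × 6.74 / 0.24 = 4341 mg

4341 mg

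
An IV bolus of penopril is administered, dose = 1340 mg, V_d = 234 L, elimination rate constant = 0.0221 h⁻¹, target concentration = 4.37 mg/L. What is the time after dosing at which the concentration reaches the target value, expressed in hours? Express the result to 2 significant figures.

C₀ = Dose / Vd = 1340 / 234 = 5.726 mg/L
t = ln(C₀ / C) / k = ln(5.726 / 4.37) / 0.02210
  = ln(1.310) / 0.02210 = 0.2700 / 0.02210 = 12.22 h

12 h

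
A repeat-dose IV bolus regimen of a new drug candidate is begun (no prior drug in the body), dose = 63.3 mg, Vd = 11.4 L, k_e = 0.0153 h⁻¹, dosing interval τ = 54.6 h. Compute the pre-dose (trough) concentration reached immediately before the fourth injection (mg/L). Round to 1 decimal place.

3.9 mg/L

C₀ per dose = Dose / Vd = 63.3 / 11.4 = 5.553 mg/L
Fraction remaining after one interval: r = e^(−kτ) = e^(−0.01530 × 54.6) = 0.4337
Before dose 4, 3 doses have been given (aged 1τ, 2τ, 3τ).
C_trough = C₀ × (r + r² + … + r^3) = C₀ × r(1−r^3)/(1−r)
        = 5.553 × 0.4337 × (1 − 0.08158) / (1 − 0.4337) = 3.906 mg/L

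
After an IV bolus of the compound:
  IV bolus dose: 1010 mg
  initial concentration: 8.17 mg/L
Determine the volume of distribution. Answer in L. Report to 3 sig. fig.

Vd = Dose / C₀ = 1010 / 8.17 = 123.6 L

124 L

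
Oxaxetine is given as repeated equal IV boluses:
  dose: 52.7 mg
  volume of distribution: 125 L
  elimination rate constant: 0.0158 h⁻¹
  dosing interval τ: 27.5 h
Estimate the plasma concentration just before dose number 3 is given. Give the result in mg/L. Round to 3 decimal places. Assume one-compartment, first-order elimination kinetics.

0.450 mg/L

C₀ per dose = Dose / Vd = 52.7 / 125 = 0.4216 mg/L
Fraction remaining after one interval: r = e^(−kτ) = e^(−0.01580 × 27.5) = 0.6476
Before dose 3, 2 doses have been given (aged 1τ, 2τ).
C_trough = C₀ × (r + r²) = 0.4216 × (0.6476 + 0.4194) = 0.4498 mg/L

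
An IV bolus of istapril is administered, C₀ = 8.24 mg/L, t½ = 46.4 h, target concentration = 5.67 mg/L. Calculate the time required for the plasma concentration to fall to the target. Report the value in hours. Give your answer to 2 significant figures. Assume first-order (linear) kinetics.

k = ln2 / t½ = 0.693147 / 46.4 = 0.01494 h⁻¹
t = ln(C₀ / C) / k = ln(8.240 / 5.67) / 0.01494
  = ln(1.453) / 0.01494 = 0.3736 / 0.01494 = 25.01 h

25 h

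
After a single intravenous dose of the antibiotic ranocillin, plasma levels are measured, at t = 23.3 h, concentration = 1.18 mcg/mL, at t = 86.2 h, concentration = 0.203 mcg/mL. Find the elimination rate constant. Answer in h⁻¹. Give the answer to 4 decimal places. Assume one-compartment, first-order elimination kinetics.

0.0280 h⁻¹

k = ln(C₁/C₂) / (t₂ − t₁) = ln(1.18/0.203) / (86.2 − 23.3)
  = 1.760 / 62.90 = 0.02798 h⁻¹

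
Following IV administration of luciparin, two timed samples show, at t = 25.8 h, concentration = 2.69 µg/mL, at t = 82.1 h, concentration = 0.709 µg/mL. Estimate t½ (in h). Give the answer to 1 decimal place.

29.3 h

k = ln(C₁/C₂) / (t₂ − t₁) = ln(2.69/0.709) / (82.1 − 25.8)
  = 1.333 / 56.30 = 0.02368 h⁻¹
t½ = ln2 / k = 0.693147 / 0.02368 = 29.27 h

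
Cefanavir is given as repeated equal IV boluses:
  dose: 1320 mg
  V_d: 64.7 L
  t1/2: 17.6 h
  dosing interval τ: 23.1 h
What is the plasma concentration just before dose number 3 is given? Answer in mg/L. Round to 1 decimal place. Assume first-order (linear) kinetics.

11.5 mg/L

C₀ per dose = Dose / Vd = 1320 / 64.7 = 20.40 mg/L
k = ln2 / t½ = 0.693147 / 17.6 = 0.03938 h⁻¹
Fraction remaining after one interval: r = e^(−kτ) = e^(−0.03938 × 23.1) = 0.4027
Before dose 3, 2 doses have been given (aged 1τ, 2τ).
C_trough = C₀ × (r + r²) = 20.40 × (0.4027 + 0.1622) = 11.52 mg/L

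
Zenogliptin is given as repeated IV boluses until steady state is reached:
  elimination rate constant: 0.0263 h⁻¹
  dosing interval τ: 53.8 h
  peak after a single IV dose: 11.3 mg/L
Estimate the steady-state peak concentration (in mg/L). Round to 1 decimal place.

e^(−kτ) = e^(−0.02630 × 53.8) = 0.2429
Accumulation ratio R = 1 / (1 − e^(−kτ)) = 1 / (1 − 0.2429) = 1.321
Steady-state peak = C₀ × R = 11.3 × 1.321 = 14.93 mg/L

14.9 mg/L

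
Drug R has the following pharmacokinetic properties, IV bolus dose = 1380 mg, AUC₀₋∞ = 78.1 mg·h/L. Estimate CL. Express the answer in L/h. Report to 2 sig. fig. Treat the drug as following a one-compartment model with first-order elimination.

18 L/h

CL = Dose / AUC = 1380 / 78.1 = 17.67 L/h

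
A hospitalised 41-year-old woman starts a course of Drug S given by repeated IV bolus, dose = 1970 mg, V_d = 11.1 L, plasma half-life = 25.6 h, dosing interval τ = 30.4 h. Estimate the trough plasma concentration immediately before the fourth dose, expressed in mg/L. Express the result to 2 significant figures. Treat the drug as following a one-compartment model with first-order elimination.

130 mg/L

C₀ per dose = Dose / Vd = 1970 / 11.1 = 177.5 mg/L
k = ln2 / t½ = 0.693147 / 25.6 = 0.02708 h⁻¹
Fraction remaining after one interval: r = e^(−kτ) = e^(−0.02708 × 30.4) = 0.4390
Before dose 4, 3 doses have been given (aged 1τ, 2τ, 3τ).
C_trough = C₀ × (r + r² + … + r^3) = C₀ × r(1−r^3)/(1−r)
        = 177.5 × 0.4390 × (1 − 0.08460) / (1 − 0.4390) = 127.1 mg/L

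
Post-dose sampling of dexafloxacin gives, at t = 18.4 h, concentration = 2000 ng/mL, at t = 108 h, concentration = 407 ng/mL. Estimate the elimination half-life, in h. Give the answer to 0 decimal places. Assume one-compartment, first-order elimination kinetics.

k = ln(C₁/C₂) / (t₂ − t₁) = ln(2000/407) / (108 − 18.4)
  = 1.592 / 89.60 = 0.01777 h⁻¹
t½ = ln2 / k = 0.693147 / 0.01777 = 39.01 h

39 h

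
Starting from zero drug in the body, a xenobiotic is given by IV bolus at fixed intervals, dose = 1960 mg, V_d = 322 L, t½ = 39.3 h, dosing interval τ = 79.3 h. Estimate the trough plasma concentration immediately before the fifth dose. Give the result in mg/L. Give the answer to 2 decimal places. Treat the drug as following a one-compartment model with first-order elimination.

C₀ per dose = Dose / Vd = 1960 / 322 = 6.087 mg/L
k = ln2 / t½ = 0.693147 / 39.3 = 0.01764 h⁻¹
Fraction remaining after one interval: r = e^(−kτ) = e^(−0.01764 × 79.3) = 0.2469
Before dose 5, 4 doses have been given (aged 1τ, 2τ, 3τ, 4τ).
C_trough = C₀ × (r + r² + … + r^4) = C₀ × r(1−r^4)/(1−r)
        = 6.087 × 0.2469 × (1 − 0.003716) / (1 − 0.2469) = 1.988 mg/L

1.99 mg/L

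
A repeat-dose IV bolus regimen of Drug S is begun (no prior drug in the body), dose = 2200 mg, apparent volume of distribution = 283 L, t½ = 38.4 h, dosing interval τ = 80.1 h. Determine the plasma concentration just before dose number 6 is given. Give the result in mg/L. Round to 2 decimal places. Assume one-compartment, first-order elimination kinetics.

C₀ per dose = Dose / Vd = 2200 / 283 = 7.774 mg/L
k = ln2 / t½ = 0.693147 / 38.4 = 0.01805 h⁻¹
Fraction remaining after one interval: r = e^(−kτ) = e^(−0.01805 × 80.1) = 0.2356
Before dose 6, 5 doses have been given (aged 1τ, 2τ, 3τ, 4τ, 5τ).
C_trough = C₀ × (r + r² + … + r^5) = C₀ × r(1−r^5)/(1−r)
        = 7.774 × 0.2356 × (1 − 0.0007259) / (1 − 0.2356) = 2.394 mg/L

2.39 mg/L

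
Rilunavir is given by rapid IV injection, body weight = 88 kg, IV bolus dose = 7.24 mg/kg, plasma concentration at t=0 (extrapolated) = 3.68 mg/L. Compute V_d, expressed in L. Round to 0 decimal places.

173 L

Dose = 7.24 × 88 = 637.1 mg
Vd = Dose / C₀ = 637.1 / 3.68 = 173.1 L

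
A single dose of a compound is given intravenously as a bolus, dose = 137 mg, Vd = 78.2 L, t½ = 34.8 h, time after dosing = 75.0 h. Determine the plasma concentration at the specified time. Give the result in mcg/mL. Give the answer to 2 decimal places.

0.39 mcg/mL

C₀ = Dose / Vd = 137.0 / 78.2 = 1.752 mg/L
k = ln2 / t½ = 0.693147 / 34.8 = 0.01992 h⁻¹
C = C₀ · e^(−k·t) = 1.752 × e^(−0.01992 × 75.0)
  = 1.752 × 0.2245 = 0.3933 mg/L
(0.3933 mg/L = 0.3933 mcg/mL)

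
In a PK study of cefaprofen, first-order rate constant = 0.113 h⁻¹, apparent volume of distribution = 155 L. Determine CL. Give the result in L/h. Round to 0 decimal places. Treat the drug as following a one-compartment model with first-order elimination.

CL = k × Vd = 0.113 × 155 = 17.52 L/h

18 L/h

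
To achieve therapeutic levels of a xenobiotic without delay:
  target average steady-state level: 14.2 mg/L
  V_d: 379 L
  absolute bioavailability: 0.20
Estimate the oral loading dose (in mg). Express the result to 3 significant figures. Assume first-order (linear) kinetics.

26900 mg

LD = Css × Vd / F = 14.2 × 379 / 0.20 = 26910 mg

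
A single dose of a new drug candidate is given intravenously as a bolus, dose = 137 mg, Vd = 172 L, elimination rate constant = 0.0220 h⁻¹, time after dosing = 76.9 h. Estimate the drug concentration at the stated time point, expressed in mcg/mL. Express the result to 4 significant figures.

0.1467 mcg/mL

C₀ = Dose / Vd = 137.0 / 172 = 0.7965 mg/L
C = C₀ · e^(−k·t) = 0.7965 × e^(−0.02200 × 76.9)
  = 0.7965 × 0.1842 = 0.1467 mg/L
(0.1467 mg/L = 0.1467 mcg/mL)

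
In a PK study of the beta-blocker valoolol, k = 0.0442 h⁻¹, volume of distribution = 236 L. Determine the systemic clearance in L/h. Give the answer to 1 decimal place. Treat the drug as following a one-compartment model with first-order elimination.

CL = k × Vd = 0.0442 × 236 = 10.43 L/h

10.4 L/h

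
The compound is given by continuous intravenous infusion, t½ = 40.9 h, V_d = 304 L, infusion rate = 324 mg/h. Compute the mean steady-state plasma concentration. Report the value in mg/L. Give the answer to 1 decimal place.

k = ln2 / t½ = 0.693147 / 40.9 = 0.01695 h⁻¹
CL = k × Vd = 0.01695 × 304 = 5.153 L/h
At steady state Css = R₀ / CL = 324 / 5.153 = 62.88 mg/L

62.9 mg/L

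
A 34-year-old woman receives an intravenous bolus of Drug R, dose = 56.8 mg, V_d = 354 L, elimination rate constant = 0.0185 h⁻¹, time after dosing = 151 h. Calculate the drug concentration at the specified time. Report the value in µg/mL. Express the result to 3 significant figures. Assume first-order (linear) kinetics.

C₀ = Dose / Vd = 56.80 / 354 = 0.1605 mg/L
C = C₀ · e^(−k·t) = 0.1605 × e^(−0.01850 × 151)
  = 0.1605 × 0.06121 = 0.009824 mg/L
(0.009824 mg/L = 0.009824 µg/mL)

0.00982 µg/mL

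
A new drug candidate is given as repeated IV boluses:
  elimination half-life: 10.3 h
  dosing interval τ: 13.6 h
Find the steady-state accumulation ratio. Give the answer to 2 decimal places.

k = ln2 / t½ = 0.693147 / 10.3 = 0.06730 h⁻¹
e^(−kτ) = e^(−0.06730 × 13.6) = 0.4004
Accumulation ratio R = 1 / (1 − e^(−kτ)) = 1 / (1 − 0.4004) = 1.668

1.67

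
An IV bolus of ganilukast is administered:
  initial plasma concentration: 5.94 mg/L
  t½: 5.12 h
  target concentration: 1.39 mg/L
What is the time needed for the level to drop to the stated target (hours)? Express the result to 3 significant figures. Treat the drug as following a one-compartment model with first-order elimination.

k = ln2 / t½ = 0.693147 / 5.12 = 0.1354 h⁻¹
t = ln(C₀ / C) / k = ln(5.940 / 1.39) / 0.1354
  = ln(4.273) / 0.1354 = 1.452 / 0.1354 = 10.72 h

10.7 h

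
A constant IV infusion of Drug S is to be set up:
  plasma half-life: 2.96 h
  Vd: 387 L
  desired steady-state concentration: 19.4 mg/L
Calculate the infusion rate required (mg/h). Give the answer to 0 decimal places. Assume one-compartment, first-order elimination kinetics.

k = ln2 / t½ = 0.693147 / 2.96 = 0.2342 h⁻¹
CL = k × Vd = 0.2342 × 387 = 90.64 L/h
At steady state, infusion rate R₀ = Css × CL = 19.4 × 90.64 = 1758 mg/h

1758 mg/h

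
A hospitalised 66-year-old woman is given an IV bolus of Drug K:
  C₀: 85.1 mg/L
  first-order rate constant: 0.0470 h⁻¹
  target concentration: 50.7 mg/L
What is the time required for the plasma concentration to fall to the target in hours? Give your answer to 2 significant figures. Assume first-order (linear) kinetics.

t = ln(C₀ / C) / k = ln(85.10 / 50.7) / 0.04700
  = ln(1.679) / 0.04700 = 0.5182 / 0.04700 = 11.03 h

11 h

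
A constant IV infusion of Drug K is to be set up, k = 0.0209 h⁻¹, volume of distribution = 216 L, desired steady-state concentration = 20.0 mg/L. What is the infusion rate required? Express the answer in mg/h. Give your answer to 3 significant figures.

CL = k × Vd = 0.02090 × 216 = 4.514 L/h
At steady state, infusion rate R₀ = Css × CL = 20.0 × 4.514 = 90.28 mg/h

90.3 mg/h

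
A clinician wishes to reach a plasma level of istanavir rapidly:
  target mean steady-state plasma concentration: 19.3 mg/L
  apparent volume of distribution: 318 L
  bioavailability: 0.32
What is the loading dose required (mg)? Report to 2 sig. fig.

19000 mg

LD = Css × Vd / F = 19.3 × 318 / 0.32 = 19180 mg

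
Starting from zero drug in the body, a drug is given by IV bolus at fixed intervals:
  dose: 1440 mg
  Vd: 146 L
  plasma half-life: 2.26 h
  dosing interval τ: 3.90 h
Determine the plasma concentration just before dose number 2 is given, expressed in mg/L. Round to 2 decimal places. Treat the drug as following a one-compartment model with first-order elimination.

2.98 mg/L

C₀ per dose = Dose / Vd = 1440 / 146 = 9.863 mg/L
k = ln2 / t½ = 0.693147 / 2.26 = 0.3067 h⁻¹
Fraction remaining after one interval: r = e^(−kτ) = e^(−0.3067 × 3.90) = 0.3024
Before dose 2, 1 dose has been given (aged 1τ).
C_trough = C₀ × r = 9.863 × 0.3024 = 2.983 mg/L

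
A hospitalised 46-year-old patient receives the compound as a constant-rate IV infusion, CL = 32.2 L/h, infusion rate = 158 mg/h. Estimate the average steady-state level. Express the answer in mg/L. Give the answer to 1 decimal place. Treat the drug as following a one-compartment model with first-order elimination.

At steady state Css = R₀ / CL = 158 / 32.20 = 4.907 mg/L

4.9 mg/L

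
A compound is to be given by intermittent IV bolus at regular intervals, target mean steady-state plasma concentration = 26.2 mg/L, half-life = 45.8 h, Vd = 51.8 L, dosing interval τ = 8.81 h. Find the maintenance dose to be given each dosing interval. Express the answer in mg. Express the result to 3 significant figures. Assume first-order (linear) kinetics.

181 mg

k = ln2 / t½ = 0.693147 / 45.8 = 0.01513 h⁻¹
CL = k × Vd = 0.01513 × 51.8 = 0.7837 L/h
At steady state, Dose/τ = Css × CL.
Dose = Css × CL × τ = 26.2 × 0.7837 × 8.81 = 180.9 mg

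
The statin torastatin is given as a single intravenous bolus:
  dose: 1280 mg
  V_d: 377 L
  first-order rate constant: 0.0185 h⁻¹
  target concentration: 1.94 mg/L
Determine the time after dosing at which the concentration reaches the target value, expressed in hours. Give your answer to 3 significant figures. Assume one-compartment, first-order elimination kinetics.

30.3 h

C₀ = Dose / Vd = 1280 / 377 = 3.395 mg/L
t = ln(C₀ / C) / k = ln(3.395 / 1.94) / 0.01850
  = ln(1.750) / 0.01850 = 0.5596 / 0.01850 = 30.25 h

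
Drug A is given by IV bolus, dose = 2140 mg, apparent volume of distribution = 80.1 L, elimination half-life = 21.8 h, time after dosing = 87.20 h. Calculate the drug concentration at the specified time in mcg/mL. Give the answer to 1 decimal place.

C₀ = Dose / Vd = 2140 / 80.1 = 26.72 mg/L
k = ln2 / t½ = 0.693147 / 21.8 = 0.03180 h⁻¹
t / t½ = 87.20 / 21.8 = 4 half-lives
C = C₀ × (1/2)^4 = 26.72 × 0.06250 = 1.670 mg/L
(1.670 mg/L = 1.670 mcg/mL)

1.7 mcg/mL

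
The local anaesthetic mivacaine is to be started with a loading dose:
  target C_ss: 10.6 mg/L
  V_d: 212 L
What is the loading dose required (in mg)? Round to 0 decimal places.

2247 mg

LD = Css × Vd = 10.6 × 212 = 2247 mg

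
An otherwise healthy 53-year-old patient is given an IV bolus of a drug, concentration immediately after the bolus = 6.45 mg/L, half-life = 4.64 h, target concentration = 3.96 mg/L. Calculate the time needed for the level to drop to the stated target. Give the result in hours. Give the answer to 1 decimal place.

k = ln2 / t½ = 0.693147 / 4.64 = 0.1494 h⁻¹
t = ln(C₀ / C) / k = ln(6.450 / 3.96) / 0.1494
  = ln(1.629) / 0.1494 = 0.4880 / 0.1494 = 3.266 h

3.3 h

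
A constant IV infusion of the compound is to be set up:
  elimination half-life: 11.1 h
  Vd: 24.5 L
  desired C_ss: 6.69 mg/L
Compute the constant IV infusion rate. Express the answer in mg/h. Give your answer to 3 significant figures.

k = ln2 / t½ = 0.693147 / 11.1 = 0.06245 h⁻¹
CL = k × Vd = 0.06245 × 24.5 = 1.530 L/h
At steady state, infusion rate R₀ = Css × CL = 6.69 × 1.530 = 10.24 mg/h

10.2 mg/h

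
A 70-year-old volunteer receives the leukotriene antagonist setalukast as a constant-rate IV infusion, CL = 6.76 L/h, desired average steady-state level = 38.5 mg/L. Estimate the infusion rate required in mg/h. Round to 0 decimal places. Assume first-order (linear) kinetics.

260 mg/h

At steady state, infusion rate R₀ = Css × CL = 38.5 × 6.760 = 260.3 mg/h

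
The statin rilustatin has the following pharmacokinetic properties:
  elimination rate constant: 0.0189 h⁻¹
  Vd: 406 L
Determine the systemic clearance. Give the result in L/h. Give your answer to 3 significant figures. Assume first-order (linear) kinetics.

7.67 L/h

CL = k × Vd = 0.0189 × 406 = 7.673 L/h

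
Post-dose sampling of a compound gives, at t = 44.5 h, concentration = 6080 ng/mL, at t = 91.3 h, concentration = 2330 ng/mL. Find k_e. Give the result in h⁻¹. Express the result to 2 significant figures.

0.020 h⁻¹

k = ln(C₁/C₂) / (t₂ − t₁) = ln(6080/2330) / (91.3 − 44.5)
  = 0.9591 / 46.80 = 0.02049 h⁻¹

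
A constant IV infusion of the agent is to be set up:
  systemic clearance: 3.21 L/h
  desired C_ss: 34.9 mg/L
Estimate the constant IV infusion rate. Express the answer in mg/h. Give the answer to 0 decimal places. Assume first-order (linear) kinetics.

112 mg/h

At steady state, infusion rate R₀ = Css × CL = 34.9 × 3.210 = 112.0 mg/h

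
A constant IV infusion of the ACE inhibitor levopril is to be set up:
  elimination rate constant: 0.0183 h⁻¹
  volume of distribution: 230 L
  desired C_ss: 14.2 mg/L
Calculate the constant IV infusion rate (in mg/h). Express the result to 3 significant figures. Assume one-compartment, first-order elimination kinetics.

59.8 mg/h

CL = k × Vd = 0.01830 × 230 = 4.209 L/h
At steady state, infusion rate R₀ = Css × CL = 14.2 × 4.209 = 59.77 mg/h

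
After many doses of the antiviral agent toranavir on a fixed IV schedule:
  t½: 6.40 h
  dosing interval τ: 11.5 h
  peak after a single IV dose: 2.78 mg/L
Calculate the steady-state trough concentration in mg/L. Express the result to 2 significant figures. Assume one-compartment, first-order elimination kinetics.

1.1 mg/L

k = ln2 / t½ = 0.693147 / 6.40 = 0.1083 h⁻¹
e^(−kτ) = e^(−0.1083 × 11.5) = 0.2878
Accumulation ratio R = 1 / (1 − e^(−kτ)) = 1 / (1 − 0.2878) = 1.404
Steady-state trough = C₀ × R × e^(−kτ) = 2.78 × 1.404 × 0.2878 = 1.123 mg/L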